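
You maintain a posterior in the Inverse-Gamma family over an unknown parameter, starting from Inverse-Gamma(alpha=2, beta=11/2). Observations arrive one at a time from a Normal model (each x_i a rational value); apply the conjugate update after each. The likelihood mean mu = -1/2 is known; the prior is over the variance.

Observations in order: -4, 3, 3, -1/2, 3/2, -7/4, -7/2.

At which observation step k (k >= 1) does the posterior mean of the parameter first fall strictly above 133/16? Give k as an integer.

obs 1: x=-4 → posterior Inverse-Gamma(5/2, 93/8)
obs 2: x=3 → posterior Inverse-Gamma(3, 71/4)
obs 3: x=3 → posterior Inverse-Gamma(7/2, 191/8)
obs 4: x=-1/2 → posterior Inverse-Gamma(4, 191/8)
obs 5: x=3/2 → posterior Inverse-Gamma(9/2, 207/8)
obs 6: x=-7/4 → posterior Inverse-Gamma(5, 853/32)
obs 7: x=-7/2 → posterior Inverse-Gamma(11/2, 997/32)

k = 2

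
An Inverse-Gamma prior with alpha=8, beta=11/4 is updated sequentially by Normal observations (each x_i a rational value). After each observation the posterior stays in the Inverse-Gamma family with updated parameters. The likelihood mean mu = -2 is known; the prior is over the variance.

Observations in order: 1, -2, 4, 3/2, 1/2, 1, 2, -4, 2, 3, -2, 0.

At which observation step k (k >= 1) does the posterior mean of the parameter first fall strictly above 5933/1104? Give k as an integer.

obs 1: x=1 → posterior Inverse-Gamma(17/2, 29/4)
obs 2: x=-2 → posterior Inverse-Gamma(9, 29/4)
obs 3: x=4 → posterior Inverse-Gamma(19/2, 101/4)
obs 4: x=3/2 → posterior Inverse-Gamma(10, 251/8)
obs 5: x=1/2 → posterior Inverse-Gamma(21/2, 69/2)
obs 6: x=1 → posterior Inverse-Gamma(11, 39)
obs 7: x=2 → posterior Inverse-Gamma(23/2, 47)
obs 8: x=-4 → posterior Inverse-Gamma(12, 49)
obs 9: x=2 → posterior Inverse-Gamma(25/2, 57)
obs 10: x=3 → posterior Inverse-Gamma(13, 139/2)
obs 11: x=-2 → posterior Inverse-Gamma(27/2, 139/2)
obs 12: x=0 → posterior Inverse-Gamma(14, 143/2)

k = 10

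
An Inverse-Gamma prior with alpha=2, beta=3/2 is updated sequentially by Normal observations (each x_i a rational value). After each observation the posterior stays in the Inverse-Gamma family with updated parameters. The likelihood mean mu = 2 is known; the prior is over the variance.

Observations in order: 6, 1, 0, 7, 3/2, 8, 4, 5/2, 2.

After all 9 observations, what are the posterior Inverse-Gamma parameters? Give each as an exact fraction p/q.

obs 1: x=6 → posterior Inverse-Gamma(5/2, 19/2)
obs 2: x=1 → posterior Inverse-Gamma(3, 10)
obs 3: x=0 → posterior Inverse-Gamma(7/2, 12)
obs 4: x=7 → posterior Inverse-Gamma(4, 49/2)
obs 5: x=3/2 → posterior Inverse-Gamma(9/2, 197/8)
obs 6: x=8 → posterior Inverse-Gamma(5, 341/8)
obs 7: x=4 → posterior Inverse-Gamma(11/2, 357/8)
obs 8: x=5/2 → posterior Inverse-Gamma(6, 179/4)
obs 9: x=2 → posterior Inverse-Gamma(13/2, 179/4)

alpha=13/2, beta=179/4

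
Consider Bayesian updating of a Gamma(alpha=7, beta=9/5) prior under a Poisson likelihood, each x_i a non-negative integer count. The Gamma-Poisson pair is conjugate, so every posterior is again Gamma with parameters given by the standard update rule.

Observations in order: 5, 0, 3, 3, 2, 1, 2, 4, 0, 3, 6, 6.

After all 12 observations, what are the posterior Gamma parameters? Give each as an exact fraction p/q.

obs 1: x=5 → posterior Gamma(12, 14/5)
obs 2: x=0 → posterior Gamma(12, 19/5)
obs 3: x=3 → posterior Gamma(15, 24/5)
obs 4: x=3 → posterior Gamma(18, 29/5)
obs 5: x=2 → posterior Gamma(20, 34/5)
obs 6: x=1 → posterior Gamma(21, 39/5)
obs 7: x=2 → posterior Gamma(23, 44/5)
obs 8: x=4 → posterior Gamma(27, 49/5)
obs 9: x=0 → posterior Gamma(27, 54/5)
obs 10: x=3 → posterior Gamma(30, 59/5)
obs 11: x=6 → posterior Gamma(36, 64/5)
obs 12: x=6 → posterior Gamma(42, 69/5)

alpha=42, beta=69/5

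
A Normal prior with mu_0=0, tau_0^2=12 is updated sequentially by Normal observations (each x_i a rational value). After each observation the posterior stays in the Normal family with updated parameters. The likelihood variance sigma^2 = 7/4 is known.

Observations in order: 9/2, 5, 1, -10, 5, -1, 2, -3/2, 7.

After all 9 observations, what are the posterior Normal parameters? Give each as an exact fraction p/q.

mu_0=576/439, tau_0^2=84/439

obs 1: x=9/2 → posterior Normal(216/55, 84/55)
obs 2: x=5 → posterior Normal(456/103, 84/103)
obs 3: x=1 → posterior Normal(504/151, 84/151)
obs 4: x=-10 → posterior Normal(24/199, 84/199)
obs 5: x=5 → posterior Normal(264/247, 84/247)
obs 6: x=-1 → posterior Normal(216/295, 84/295)
obs 7: x=2 → posterior Normal(312/343, 12/49)
obs 8: x=-3/2 → posterior Normal(240/391, 84/391)
obs 9: x=7 → posterior Normal(576/439, 84/439)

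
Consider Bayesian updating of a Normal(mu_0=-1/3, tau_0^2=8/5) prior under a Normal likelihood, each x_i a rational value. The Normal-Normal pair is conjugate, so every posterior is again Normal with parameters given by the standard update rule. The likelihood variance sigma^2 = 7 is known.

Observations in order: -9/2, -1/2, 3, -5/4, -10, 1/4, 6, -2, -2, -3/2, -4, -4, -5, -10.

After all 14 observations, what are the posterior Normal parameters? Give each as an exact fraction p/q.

mu_0=-887/441, tau_0^2=8/21

obs 1: x=-9/2 → posterior Normal(-143/129, 56/43)
obs 2: x=-1/2 → posterior Normal(-155/153, 56/51)
obs 3: x=3 → posterior Normal(-83/177, 56/59)
obs 4: x=-5/4 → posterior Normal(-113/201, 56/67)
obs 5: x=-10 → posterior Normal(-353/225, 56/75)
obs 6: x=1/4 → posterior Normal(-347/249, 56/83)
obs 7: x=6 → posterior Normal(-29/39, 8/13)
obs 8: x=-2 → posterior Normal(-251/297, 56/99)
obs 9: x=-2 → posterior Normal(-299/321, 56/107)
obs 10: x=-3/2 → posterior Normal(-67/69, 56/115)
obs 11: x=-4 → posterior Normal(-431/369, 56/123)
obs 12: x=-4 → posterior Normal(-527/393, 56/131)
obs 13: x=-5 → posterior Normal(-647/417, 56/139)
obs 14: x=-10 → posterior Normal(-887/441, 8/21)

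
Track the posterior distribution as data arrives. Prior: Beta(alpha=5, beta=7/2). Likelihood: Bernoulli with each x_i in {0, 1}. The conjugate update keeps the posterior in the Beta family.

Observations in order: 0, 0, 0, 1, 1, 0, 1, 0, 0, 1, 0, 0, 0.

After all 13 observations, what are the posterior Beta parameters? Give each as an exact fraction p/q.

obs 1: x=0 → posterior Beta(5, 9/2)
obs 2: x=0 → posterior Beta(5, 11/2)
obs 3: x=0 → posterior Beta(5, 13/2)
obs 4: x=1 → posterior Beta(6, 13/2)
obs 5: x=1 → posterior Beta(7, 13/2)
obs 6: x=0 → posterior Beta(7, 15/2)
obs 7: x=1 → posterior Beta(8, 15/2)
obs 8: x=0 → posterior Beta(8, 17/2)
obs 9: x=0 → posterior Beta(8, 19/2)
obs 10: x=1 → posterior Beta(9, 19/2)
obs 11: x=0 → posterior Beta(9, 21/2)
obs 12: x=0 → posterior Beta(9, 23/2)
obs 13: x=0 → posterior Beta(9, 25/2)

alpha=9, beta=25/2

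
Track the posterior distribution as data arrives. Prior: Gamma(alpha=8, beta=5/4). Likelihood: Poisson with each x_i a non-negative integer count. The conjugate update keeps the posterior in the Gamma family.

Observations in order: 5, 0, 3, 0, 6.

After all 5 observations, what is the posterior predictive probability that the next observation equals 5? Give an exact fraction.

obs 1: x=5 → posterior Gamma(13, 9/4)
obs 2: x=0 → posterior Gamma(13, 13/4)
obs 3: x=3 → posterior Gamma(16, 17/4)
obs 4: x=0 → posterior Gamma(16, 21/4)
obs 5: x=6 → posterior Gamma(22, 25/4)

382889993488788604736328125000000000000/3053134545970524535745336759489912159909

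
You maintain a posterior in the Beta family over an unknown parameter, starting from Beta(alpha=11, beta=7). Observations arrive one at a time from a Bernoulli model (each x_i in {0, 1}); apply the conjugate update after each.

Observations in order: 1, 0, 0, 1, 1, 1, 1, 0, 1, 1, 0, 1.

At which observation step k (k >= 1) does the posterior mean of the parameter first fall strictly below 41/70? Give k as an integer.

k = 3

obs 1: x=1 → posterior Beta(12, 7)
obs 2: x=0 → posterior Beta(12, 8)
obs 3: x=0 → posterior Beta(12, 9)
obs 4: x=1 → posterior Beta(13, 9)
obs 5: x=1 → posterior Beta(14, 9)
obs 6: x=1 → posterior Beta(15, 9)
obs 7: x=1 → posterior Beta(16, 9)
obs 8: x=0 → posterior Beta(16, 10)
obs 9: x=1 → posterior Beta(17, 10)
obs 10: x=1 → posterior Beta(18, 10)
obs 11: x=0 → posterior Beta(18, 11)
obs 12: x=1 → posterior Beta(19, 11)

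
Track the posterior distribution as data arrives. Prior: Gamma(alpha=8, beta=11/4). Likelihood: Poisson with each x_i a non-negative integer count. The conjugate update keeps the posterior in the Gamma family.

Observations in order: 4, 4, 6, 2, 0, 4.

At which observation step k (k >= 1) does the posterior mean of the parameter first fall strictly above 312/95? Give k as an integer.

obs 1: x=4 → posterior Gamma(12, 15/4)
obs 2: x=4 → posterior Gamma(16, 19/4)
obs 3: x=6 → posterior Gamma(22, 23/4)
obs 4: x=2 → posterior Gamma(24, 27/4)
obs 5: x=0 → posterior Gamma(24, 31/4)
obs 6: x=4 → posterior Gamma(28, 35/4)

k = 2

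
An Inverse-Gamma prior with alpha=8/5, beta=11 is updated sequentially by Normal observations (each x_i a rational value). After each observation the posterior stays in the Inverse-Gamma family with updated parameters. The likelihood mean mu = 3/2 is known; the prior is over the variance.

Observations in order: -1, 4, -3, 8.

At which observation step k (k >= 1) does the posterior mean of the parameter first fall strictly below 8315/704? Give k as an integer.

obs 1: x=-1 → posterior Inverse-Gamma(21/10, 113/8)
obs 2: x=4 → posterior Inverse-Gamma(13/5, 69/4)
obs 3: x=-3 → posterior Inverse-Gamma(31/10, 219/8)
obs 4: x=8 → posterior Inverse-Gamma(18/5, 97/2)

k = 2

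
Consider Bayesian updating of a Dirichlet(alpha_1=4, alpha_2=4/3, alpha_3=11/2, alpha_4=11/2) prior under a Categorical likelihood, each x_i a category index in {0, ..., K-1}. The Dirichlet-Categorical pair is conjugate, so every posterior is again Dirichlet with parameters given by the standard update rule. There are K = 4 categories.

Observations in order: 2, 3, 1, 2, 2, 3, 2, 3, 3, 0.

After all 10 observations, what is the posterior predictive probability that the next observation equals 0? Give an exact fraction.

obs 1: x=2 → posterior Dirichlet(4, 4/3, 13/2, 11/2)
obs 2: x=3 → posterior Dirichlet(4, 4/3, 13/2, 13/2)
obs 3: x=1 → posterior Dirichlet(4, 7/3, 13/2, 13/2)
obs 4: x=2 → posterior Dirichlet(4, 7/3, 15/2, 13/2)
obs 5: x=2 → posterior Dirichlet(4, 7/3, 17/2, 13/2)
obs 6: x=3 → posterior Dirichlet(4, 7/3, 17/2, 15/2)
obs 7: x=2 → posterior Dirichlet(4, 7/3, 19/2, 15/2)
obs 8: x=3 → posterior Dirichlet(4, 7/3, 19/2, 17/2)
obs 9: x=3 → posterior Dirichlet(4, 7/3, 19/2, 19/2)
obs 10: x=0 → posterior Dirichlet(5, 7/3, 19/2, 19/2)

15/79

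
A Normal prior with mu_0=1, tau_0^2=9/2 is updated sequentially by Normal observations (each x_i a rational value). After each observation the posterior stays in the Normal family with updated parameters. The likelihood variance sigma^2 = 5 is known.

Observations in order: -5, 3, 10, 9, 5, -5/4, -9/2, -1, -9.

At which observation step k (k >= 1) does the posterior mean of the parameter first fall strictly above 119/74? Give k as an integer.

k = 3

obs 1: x=-5 → posterior Normal(-35/19, 45/19)
obs 2: x=3 → posterior Normal(-2/7, 45/28)
obs 3: x=10 → posterior Normal(82/37, 45/37)
obs 4: x=9 → posterior Normal(163/46, 45/46)
obs 5: x=5 → posterior Normal(208/55, 9/11)
obs 6: x=-5/4 → posterior Normal(787/256, 45/64)
obs 7: x=-9/2 → posterior Normal(625/292, 45/73)
obs 8: x=-1 → posterior Normal(589/328, 45/82)
obs 9: x=-9 → posterior Normal(265/364, 45/91)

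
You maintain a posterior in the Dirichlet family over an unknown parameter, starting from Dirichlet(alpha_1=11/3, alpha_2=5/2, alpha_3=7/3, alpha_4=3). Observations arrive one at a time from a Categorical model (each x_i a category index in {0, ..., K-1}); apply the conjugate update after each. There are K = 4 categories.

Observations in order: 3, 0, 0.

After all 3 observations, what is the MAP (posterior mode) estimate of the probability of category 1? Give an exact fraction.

obs 1: x=3 → posterior Dirichlet(11/3, 5/2, 7/3, 4)
obs 2: x=0 → posterior Dirichlet(14/3, 5/2, 7/3, 4)
obs 3: x=0 → posterior Dirichlet(17/3, 5/2, 7/3, 4)

1/7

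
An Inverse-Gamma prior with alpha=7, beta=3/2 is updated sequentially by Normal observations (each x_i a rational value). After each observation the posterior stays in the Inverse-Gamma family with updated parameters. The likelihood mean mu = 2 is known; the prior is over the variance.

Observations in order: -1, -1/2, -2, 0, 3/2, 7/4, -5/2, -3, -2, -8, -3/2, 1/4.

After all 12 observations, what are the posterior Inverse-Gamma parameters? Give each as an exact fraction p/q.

obs 1: x=-1 → posterior Inverse-Gamma(15/2, 6)
obs 2: x=-1/2 → posterior Inverse-Gamma(8, 73/8)
obs 3: x=-2 → posterior Inverse-Gamma(17/2, 137/8)
obs 4: x=0 → posterior Inverse-Gamma(9, 153/8)
obs 5: x=3/2 → posterior Inverse-Gamma(19/2, 77/4)
obs 6: x=7/4 → posterior Inverse-Gamma(10, 617/32)
obs 7: x=-5/2 → posterior Inverse-Gamma(21/2, 941/32)
obs 8: x=-3 → posterior Inverse-Gamma(11, 1341/32)
obs 9: x=-2 → posterior Inverse-Gamma(23/2, 1597/32)
obs 10: x=-8 → posterior Inverse-Gamma(12, 3197/32)
obs 11: x=-3/2 → posterior Inverse-Gamma(25/2, 3393/32)
obs 12: x=1/4 → posterior Inverse-Gamma(13, 1721/16)

alpha=13, beta=1721/16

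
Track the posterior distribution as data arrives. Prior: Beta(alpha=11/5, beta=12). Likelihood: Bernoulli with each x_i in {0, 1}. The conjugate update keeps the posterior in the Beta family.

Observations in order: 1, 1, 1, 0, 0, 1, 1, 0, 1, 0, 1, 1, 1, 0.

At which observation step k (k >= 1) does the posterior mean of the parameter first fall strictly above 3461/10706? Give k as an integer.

obs 1: x=1 → posterior Beta(16/5, 12)
obs 2: x=1 → posterior Beta(21/5, 12)
obs 3: x=1 → posterior Beta(26/5, 12)
obs 4: x=0 → posterior Beta(26/5, 13)
obs 5: x=0 → posterior Beta(26/5, 14)
obs 6: x=1 → posterior Beta(31/5, 14)
obs 7: x=1 → posterior Beta(36/5, 14)
obs 8: x=0 → posterior Beta(36/5, 15)
obs 9: x=1 → posterior Beta(41/5, 15)
obs 10: x=0 → posterior Beta(41/5, 16)
obs 11: x=1 → posterior Beta(46/5, 16)
obs 12: x=1 → posterior Beta(51/5, 16)
obs 13: x=1 → posterior Beta(56/5, 16)
obs 14: x=0 → posterior Beta(56/5, 17)

k = 7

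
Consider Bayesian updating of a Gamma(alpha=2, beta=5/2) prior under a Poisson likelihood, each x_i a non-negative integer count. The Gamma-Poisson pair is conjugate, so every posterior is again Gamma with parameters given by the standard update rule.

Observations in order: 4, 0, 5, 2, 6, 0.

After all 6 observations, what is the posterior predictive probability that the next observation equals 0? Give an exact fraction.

obs 1: x=4 → posterior Gamma(6, 7/2)
obs 2: x=0 → posterior Gamma(6, 9/2)
obs 3: x=5 → posterior Gamma(11, 11/2)
obs 4: x=2 → posterior Gamma(13, 13/2)
obs 5: x=6 → posterior Gamma(19, 15/2)
obs 6: x=0 → posterior Gamma(19, 17/2)

239072435685151324847153/1978419655660313589123979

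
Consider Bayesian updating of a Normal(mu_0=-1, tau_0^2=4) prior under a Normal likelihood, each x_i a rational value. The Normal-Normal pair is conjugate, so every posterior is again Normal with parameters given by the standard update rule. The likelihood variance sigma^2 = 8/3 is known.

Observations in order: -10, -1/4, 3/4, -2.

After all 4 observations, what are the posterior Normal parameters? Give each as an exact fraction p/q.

obs 1: x=-10 → posterior Normal(-32/5, 8/5)
obs 2: x=-1/4 → posterior Normal(-131/32, 1)
obs 3: x=3/4 → posterior Normal(-61/22, 8/11)
obs 4: x=-2 → posterior Normal(-73/28, 4/7)

mu_0=-73/28, tau_0^2=4/7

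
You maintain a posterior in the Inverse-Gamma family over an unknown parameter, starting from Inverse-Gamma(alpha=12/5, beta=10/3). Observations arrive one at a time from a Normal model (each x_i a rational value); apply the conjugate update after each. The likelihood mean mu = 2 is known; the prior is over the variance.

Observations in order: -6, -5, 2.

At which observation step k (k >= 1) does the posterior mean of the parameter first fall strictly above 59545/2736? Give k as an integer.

obs 1: x=-6 → posterior Inverse-Gamma(29/10, 106/3)
obs 2: x=-5 → posterior Inverse-Gamma(17/5, 359/6)
obs 3: x=2 → posterior Inverse-Gamma(39/10, 359/6)

k = 2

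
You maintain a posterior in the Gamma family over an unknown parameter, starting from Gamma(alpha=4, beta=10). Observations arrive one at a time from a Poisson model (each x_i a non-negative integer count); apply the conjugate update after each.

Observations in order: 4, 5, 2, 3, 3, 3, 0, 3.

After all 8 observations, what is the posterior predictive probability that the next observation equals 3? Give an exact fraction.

obs 1: x=4 → posterior Gamma(8, 11)
obs 2: x=5 → posterior Gamma(13, 12)
obs 3: x=2 → posterior Gamma(15, 13)
obs 4: x=3 → posterior Gamma(18, 14)
obs 5: x=3 → posterior Gamma(21, 15)
obs 6: x=3 → posterior Gamma(24, 16)
obs 7: x=0 → posterior Gamma(24, 17)
obs 8: x=3 → posterior Gamma(27, 18)

28518467285198697815512728703680380928/230466617897195215045509519405933293401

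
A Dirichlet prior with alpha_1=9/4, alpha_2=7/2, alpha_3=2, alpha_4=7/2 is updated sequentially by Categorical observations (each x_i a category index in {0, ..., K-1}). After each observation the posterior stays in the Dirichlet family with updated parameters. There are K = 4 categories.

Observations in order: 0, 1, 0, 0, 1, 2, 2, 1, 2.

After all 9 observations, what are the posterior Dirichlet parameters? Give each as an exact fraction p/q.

obs 1: x=0 → posterior Dirichlet(13/4, 7/2, 2, 7/2)
obs 2: x=1 → posterior Dirichlet(13/4, 9/2, 2, 7/2)
obs 3: x=0 → posterior Dirichlet(17/4, 9/2, 2, 7/2)
obs 4: x=0 → posterior Dirichlet(21/4, 9/2, 2, 7/2)
obs 5: x=1 → posterior Dirichlet(21/4, 11/2, 2, 7/2)
obs 6: x=2 → posterior Dirichlet(21/4, 11/2, 3, 7/2)
obs 7: x=2 → posterior Dirichlet(21/4, 11/2, 4, 7/2)
obs 8: x=1 → posterior Dirichlet(21/4, 13/2, 4, 7/2)
obs 9: x=2 → posterior Dirichlet(21/4, 13/2, 5, 7/2)

alpha_1=21/4, alpha_2=13/2, alpha_3=5, alpha_4=7/2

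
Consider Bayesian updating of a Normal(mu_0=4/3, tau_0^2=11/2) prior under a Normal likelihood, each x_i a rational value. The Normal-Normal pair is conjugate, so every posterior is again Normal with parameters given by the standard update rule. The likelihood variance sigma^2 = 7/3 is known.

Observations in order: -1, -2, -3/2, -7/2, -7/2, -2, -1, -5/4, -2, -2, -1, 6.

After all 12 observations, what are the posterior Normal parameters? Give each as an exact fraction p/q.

mu_0=-137/120, tau_0^2=77/410

obs 1: x=-1 → posterior Normal(-43/141, 77/47)
obs 2: x=-2 → posterior Normal(-241/240, 77/80)
obs 3: x=-3/2 → posterior Normal(-779/678, 77/113)
obs 4: x=-7/2 → posterior Normal(-368/219, 77/146)
obs 5: x=-7/2 → posterior Normal(-2165/1074, 77/179)
obs 6: x=-2 → posterior Normal(-2561/1272, 77/212)
obs 7: x=-1 → posterior Normal(-2759/1470, 11/35)
obs 8: x=-5/4 → posterior Normal(-6013/3336, 77/278)
obs 9: x=-2 → posterior Normal(-6805/3732, 77/311)
obs 10: x=-2 → posterior Normal(-7597/4128, 77/344)
obs 11: x=-1 → posterior Normal(-7993/4524, 77/377)
obs 12: x=6 → posterior Normal(-137/120, 77/410)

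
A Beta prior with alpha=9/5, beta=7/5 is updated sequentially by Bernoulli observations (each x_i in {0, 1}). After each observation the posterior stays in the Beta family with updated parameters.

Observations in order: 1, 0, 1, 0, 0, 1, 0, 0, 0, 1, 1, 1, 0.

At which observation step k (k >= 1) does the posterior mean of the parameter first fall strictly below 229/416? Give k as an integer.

obs 1: x=1 → posterior Beta(14/5, 7/5)
obs 2: x=0 → posterior Beta(14/5, 12/5)
obs 3: x=1 → posterior Beta(19/5, 12/5)
obs 4: x=0 → posterior Beta(19/5, 17/5)
obs 5: x=0 → posterior Beta(19/5, 22/5)
obs 6: x=1 → posterior Beta(24/5, 22/5)
obs 7: x=0 → posterior Beta(24/5, 27/5)
obs 8: x=0 → posterior Beta(24/5, 32/5)
obs 9: x=0 → posterior Beta(24/5, 37/5)
obs 10: x=1 → posterior Beta(29/5, 37/5)
obs 11: x=1 → posterior Beta(34/5, 37/5)
obs 12: x=1 → posterior Beta(39/5, 37/5)
obs 13: x=0 → posterior Beta(39/5, 42/5)

k = 2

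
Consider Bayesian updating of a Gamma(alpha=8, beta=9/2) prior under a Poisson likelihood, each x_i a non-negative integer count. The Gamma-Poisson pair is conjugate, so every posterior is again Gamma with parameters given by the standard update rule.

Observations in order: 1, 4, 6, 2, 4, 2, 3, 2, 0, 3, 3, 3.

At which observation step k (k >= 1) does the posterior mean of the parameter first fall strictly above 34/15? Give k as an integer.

obs 1: x=1 → posterior Gamma(9, 11/2)
obs 2: x=4 → posterior Gamma(13, 13/2)
obs 3: x=6 → posterior Gamma(19, 15/2)
obs 4: x=2 → posterior Gamma(21, 17/2)
obs 5: x=4 → posterior Gamma(25, 19/2)
obs 6: x=2 → posterior Gamma(27, 21/2)
obs 7: x=3 → posterior Gamma(30, 23/2)
obs 8: x=2 → posterior Gamma(32, 25/2)
obs 9: x=0 → posterior Gamma(32, 27/2)
obs 10: x=3 → posterior Gamma(35, 29/2)
obs 11: x=3 → posterior Gamma(38, 31/2)
obs 12: x=3 → posterior Gamma(41, 33/2)

k = 3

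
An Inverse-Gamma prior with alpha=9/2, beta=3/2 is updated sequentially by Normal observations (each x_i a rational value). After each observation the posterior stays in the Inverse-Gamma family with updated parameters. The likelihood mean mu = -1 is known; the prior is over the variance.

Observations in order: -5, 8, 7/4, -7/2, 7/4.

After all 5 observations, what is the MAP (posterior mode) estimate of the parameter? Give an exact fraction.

obs 1: x=-5 → posterior Inverse-Gamma(5, 19/2)
obs 2: x=8 → posterior Inverse-Gamma(11/2, 50)
obs 3: x=7/4 → posterior Inverse-Gamma(6, 1721/32)
obs 4: x=-7/2 → posterior Inverse-Gamma(13/2, 1821/32)
obs 5: x=7/4 → posterior Inverse-Gamma(7, 971/16)

971/128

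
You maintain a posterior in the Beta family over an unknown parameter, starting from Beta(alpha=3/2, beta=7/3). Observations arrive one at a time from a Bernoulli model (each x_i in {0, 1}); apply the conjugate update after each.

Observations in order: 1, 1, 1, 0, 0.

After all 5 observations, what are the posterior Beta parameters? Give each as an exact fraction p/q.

alpha=9/2, beta=13/3

obs 1: x=1 → posterior Beta(5/2, 7/3)
obs 2: x=1 → posterior Beta(7/2, 7/3)
obs 3: x=1 → posterior Beta(9/2, 7/3)
obs 4: x=0 → posterior Beta(9/2, 10/3)
obs 5: x=0 → posterior Beta(9/2, 13/3)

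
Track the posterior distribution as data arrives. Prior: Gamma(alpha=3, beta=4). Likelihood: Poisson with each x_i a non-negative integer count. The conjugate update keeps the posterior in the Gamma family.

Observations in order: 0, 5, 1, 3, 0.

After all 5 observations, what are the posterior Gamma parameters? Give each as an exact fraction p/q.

alpha=12, beta=9

obs 1: x=0 → posterior Gamma(3, 5)
obs 2: x=5 → posterior Gamma(8, 6)
obs 3: x=1 → posterior Gamma(9, 7)
obs 4: x=3 → posterior Gamma(12, 8)
obs 5: x=0 → posterior Gamma(12, 9)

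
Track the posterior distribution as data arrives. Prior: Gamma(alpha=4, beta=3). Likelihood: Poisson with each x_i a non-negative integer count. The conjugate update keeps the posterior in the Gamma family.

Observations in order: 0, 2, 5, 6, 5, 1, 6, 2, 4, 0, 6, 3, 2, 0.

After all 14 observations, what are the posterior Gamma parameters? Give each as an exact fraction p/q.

obs 1: x=0 → posterior Gamma(4, 4)
obs 2: x=2 → posterior Gamma(6, 5)
obs 3: x=5 → posterior Gamma(11, 6)
obs 4: x=6 → posterior Gamma(17, 7)
obs 5: x=5 → posterior Gamma(22, 8)
obs 6: x=1 → posterior Gamma(23, 9)
obs 7: x=6 → posterior Gamma(29, 10)
obs 8: x=2 → posterior Gamma(31, 11)
obs 9: x=4 → posterior Gamma(35, 12)
obs 10: x=0 → posterior Gamma(35, 13)
obs 11: x=6 → posterior Gamma(41, 14)
obs 12: x=3 → posterior Gamma(44, 15)
obs 13: x=2 → posterior Gamma(46, 16)
obs 14: x=0 → posterior Gamma(46, 17)

alpha=46, beta=17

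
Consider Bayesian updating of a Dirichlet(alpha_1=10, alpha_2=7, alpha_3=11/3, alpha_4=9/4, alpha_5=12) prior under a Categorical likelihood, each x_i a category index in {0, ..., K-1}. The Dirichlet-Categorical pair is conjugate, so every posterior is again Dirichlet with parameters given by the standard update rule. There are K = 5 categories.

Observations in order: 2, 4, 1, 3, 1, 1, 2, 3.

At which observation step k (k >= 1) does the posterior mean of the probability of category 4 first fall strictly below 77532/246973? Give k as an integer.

k = 7

obs 1: x=2 → posterior Dirichlet(10, 7, 14/3, 9/4, 12)
obs 2: x=4 → posterior Dirichlet(10, 7, 14/3, 9/4, 13)
obs 3: x=1 → posterior Dirichlet(10, 8, 14/3, 9/4, 13)
obs 4: x=3 → posterior Dirichlet(10, 8, 14/3, 13/4, 13)
obs 5: x=1 → posterior Dirichlet(10, 9, 14/3, 13/4, 13)
obs 6: x=1 → posterior Dirichlet(10, 10, 14/3, 13/4, 13)
obs 7: x=2 → posterior Dirichlet(10, 10, 17/3, 13/4, 13)
obs 8: x=3 → posterior Dirichlet(10, 10, 17/3, 17/4, 13)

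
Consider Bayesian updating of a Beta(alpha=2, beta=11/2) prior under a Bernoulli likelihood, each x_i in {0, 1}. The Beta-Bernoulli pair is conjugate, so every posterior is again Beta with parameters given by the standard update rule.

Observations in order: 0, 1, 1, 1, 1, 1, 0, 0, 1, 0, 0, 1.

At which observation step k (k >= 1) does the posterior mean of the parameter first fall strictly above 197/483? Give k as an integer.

k = 4

obs 1: x=0 → posterior Beta(2, 13/2)
obs 2: x=1 → posterior Beta(3, 13/2)
obs 3: x=1 → posterior Beta(4, 13/2)
obs 4: x=1 → posterior Beta(5, 13/2)
obs 5: x=1 → posterior Beta(6, 13/2)
obs 6: x=1 → posterior Beta(7, 13/2)
obs 7: x=0 → posterior Beta(7, 15/2)
obs 8: x=0 → posterior Beta(7, 17/2)
obs 9: x=1 → posterior Beta(8, 17/2)
obs 10: x=0 → posterior Beta(8, 19/2)
obs 11: x=0 → posterior Beta(8, 21/2)
obs 12: x=1 → posterior Beta(9, 21/2)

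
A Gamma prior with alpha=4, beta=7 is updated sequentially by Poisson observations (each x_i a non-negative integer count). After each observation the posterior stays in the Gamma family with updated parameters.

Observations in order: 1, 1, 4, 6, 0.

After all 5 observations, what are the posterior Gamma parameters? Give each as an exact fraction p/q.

obs 1: x=1 → posterior Gamma(5, 8)
obs 2: x=1 → posterior Gamma(6, 9)
obs 3: x=4 → posterior Gamma(10, 10)
obs 4: x=6 → posterior Gamma(16, 11)
obs 5: x=0 → posterior Gamma(16, 12)

alpha=16, beta=12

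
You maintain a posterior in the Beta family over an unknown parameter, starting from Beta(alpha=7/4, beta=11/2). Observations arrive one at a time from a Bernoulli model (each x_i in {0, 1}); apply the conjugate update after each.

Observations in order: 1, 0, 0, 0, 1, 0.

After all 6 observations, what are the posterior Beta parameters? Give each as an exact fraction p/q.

alpha=15/4, beta=19/2

obs 1: x=1 → posterior Beta(11/4, 11/2)
obs 2: x=0 → posterior Beta(11/4, 13/2)
obs 3: x=0 → posterior Beta(11/4, 15/2)
obs 4: x=0 → posterior Beta(11/4, 17/2)
obs 5: x=1 → posterior Beta(15/4, 17/2)
obs 6: x=0 → posterior Beta(15/4, 19/2)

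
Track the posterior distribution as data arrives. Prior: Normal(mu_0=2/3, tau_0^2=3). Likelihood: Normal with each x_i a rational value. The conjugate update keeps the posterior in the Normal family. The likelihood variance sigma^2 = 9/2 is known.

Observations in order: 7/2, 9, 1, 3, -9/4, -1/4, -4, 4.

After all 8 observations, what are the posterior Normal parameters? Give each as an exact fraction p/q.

mu_0=30/19, tau_0^2=9/19

obs 1: x=7/2 → posterior Normal(9/5, 9/5)
obs 2: x=9 → posterior Normal(27/7, 9/7)
obs 3: x=1 → posterior Normal(29/9, 1)
obs 4: x=3 → posterior Normal(35/11, 9/11)
obs 5: x=-9/4 → posterior Normal(61/26, 9/13)
obs 6: x=-1/4 → posterior Normal(2, 3/5)
obs 7: x=-4 → posterior Normal(22/17, 9/17)
obs 8: x=4 → posterior Normal(30/19, 9/19)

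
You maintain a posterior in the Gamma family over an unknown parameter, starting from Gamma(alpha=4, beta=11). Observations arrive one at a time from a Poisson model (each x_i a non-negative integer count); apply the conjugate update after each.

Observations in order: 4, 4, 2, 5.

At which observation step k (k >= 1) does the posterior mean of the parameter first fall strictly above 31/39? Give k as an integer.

obs 1: x=4 → posterior Gamma(8, 12)
obs 2: x=4 → posterior Gamma(12, 13)
obs 3: x=2 → posterior Gamma(14, 14)
obs 4: x=5 → posterior Gamma(19, 15)

k = 2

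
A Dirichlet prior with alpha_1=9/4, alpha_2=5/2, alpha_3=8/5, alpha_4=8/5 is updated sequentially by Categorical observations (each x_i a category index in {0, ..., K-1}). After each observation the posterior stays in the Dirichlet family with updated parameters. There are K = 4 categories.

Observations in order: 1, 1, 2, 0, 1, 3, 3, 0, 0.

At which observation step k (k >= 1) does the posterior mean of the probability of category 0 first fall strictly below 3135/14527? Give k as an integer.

obs 1: x=1 → posterior Dirichlet(9/4, 7/2, 8/5, 8/5)
obs 2: x=1 → posterior Dirichlet(9/4, 9/2, 8/5, 8/5)
obs 3: x=2 → posterior Dirichlet(9/4, 9/2, 13/5, 8/5)
obs 4: x=0 → posterior Dirichlet(13/4, 9/2, 13/5, 8/5)
obs 5: x=1 → posterior Dirichlet(13/4, 11/2, 13/5, 8/5)
obs 6: x=3 → posterior Dirichlet(13/4, 11/2, 13/5, 13/5)
obs 7: x=3 → posterior Dirichlet(13/4, 11/2, 13/5, 18/5)
obs 8: x=0 → posterior Dirichlet(17/4, 11/2, 13/5, 18/5)
obs 9: x=0 → posterior Dirichlet(21/4, 11/2, 13/5, 18/5)

k = 3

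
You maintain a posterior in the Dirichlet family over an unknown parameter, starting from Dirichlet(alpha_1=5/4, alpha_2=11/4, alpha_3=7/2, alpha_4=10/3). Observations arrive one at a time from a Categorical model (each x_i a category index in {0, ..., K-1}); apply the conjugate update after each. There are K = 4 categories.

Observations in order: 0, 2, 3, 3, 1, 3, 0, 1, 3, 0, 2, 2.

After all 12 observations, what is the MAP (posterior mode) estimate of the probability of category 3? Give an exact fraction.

obs 1: x=0 → posterior Dirichlet(9/4, 11/4, 7/2, 10/3)
obs 2: x=2 → posterior Dirichlet(9/4, 11/4, 9/2, 10/3)
obs 3: x=3 → posterior Dirichlet(9/4, 11/4, 9/2, 13/3)
obs 4: x=3 → posterior Dirichlet(9/4, 11/4, 9/2, 16/3)
obs 5: x=1 → posterior Dirichlet(9/4, 15/4, 9/2, 16/3)
obs 6: x=3 → posterior Dirichlet(9/4, 15/4, 9/2, 19/3)
obs 7: x=0 → posterior Dirichlet(13/4, 15/4, 9/2, 19/3)
obs 8: x=1 → posterior Dirichlet(13/4, 19/4, 9/2, 19/3)
obs 9: x=3 → posterior Dirichlet(13/4, 19/4, 9/2, 22/3)
obs 10: x=0 → posterior Dirichlet(17/4, 19/4, 9/2, 22/3)
obs 11: x=2 → posterior Dirichlet(17/4, 19/4, 11/2, 22/3)
obs 12: x=2 → posterior Dirichlet(17/4, 19/4, 13/2, 22/3)

38/113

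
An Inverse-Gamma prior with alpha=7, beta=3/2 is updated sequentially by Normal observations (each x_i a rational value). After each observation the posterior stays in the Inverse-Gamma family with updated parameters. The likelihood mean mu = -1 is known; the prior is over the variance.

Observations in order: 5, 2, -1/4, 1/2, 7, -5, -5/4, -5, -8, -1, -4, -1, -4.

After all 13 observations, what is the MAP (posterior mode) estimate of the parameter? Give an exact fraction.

obs 1: x=5 → posterior Inverse-Gamma(15/2, 39/2)
obs 2: x=2 → posterior Inverse-Gamma(8, 24)
obs 3: x=-1/4 → posterior Inverse-Gamma(17/2, 777/32)
obs 4: x=1/2 → posterior Inverse-Gamma(9, 813/32)
obs 5: x=7 → posterior Inverse-Gamma(19/2, 1837/32)
obs 6: x=-5 → posterior Inverse-Gamma(10, 2093/32)
obs 7: x=-5/4 → posterior Inverse-Gamma(21/2, 1047/16)
obs 8: x=-5 → posterior Inverse-Gamma(11, 1175/16)
obs 9: x=-8 → posterior Inverse-Gamma(23/2, 1567/16)
obs 10: x=-1 → posterior Inverse-Gamma(12, 1567/16)
obs 11: x=-4 → posterior Inverse-Gamma(25/2, 1639/16)
obs 12: x=-1 → posterior Inverse-Gamma(13, 1639/16)
obs 13: x=-4 → posterior Inverse-Gamma(27/2, 1711/16)

59/8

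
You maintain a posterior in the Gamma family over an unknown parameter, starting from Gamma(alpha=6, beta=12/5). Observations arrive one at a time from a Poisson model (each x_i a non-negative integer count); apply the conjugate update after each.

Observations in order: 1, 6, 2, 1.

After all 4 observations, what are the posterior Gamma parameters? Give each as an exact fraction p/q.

alpha=16, beta=32/5

obs 1: x=1 → posterior Gamma(7, 17/5)
obs 2: x=6 → posterior Gamma(13, 22/5)
obs 3: x=2 → posterior Gamma(15, 27/5)
obs 4: x=1 → posterior Gamma(16, 32/5)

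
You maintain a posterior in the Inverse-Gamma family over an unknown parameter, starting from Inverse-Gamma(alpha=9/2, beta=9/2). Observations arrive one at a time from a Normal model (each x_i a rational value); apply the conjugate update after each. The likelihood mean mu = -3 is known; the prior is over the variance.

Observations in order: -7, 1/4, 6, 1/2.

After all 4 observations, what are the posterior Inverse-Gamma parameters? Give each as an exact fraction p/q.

alpha=13/2, beta=2061/32

obs 1: x=-7 → posterior Inverse-Gamma(5, 25/2)
obs 2: x=1/4 → posterior Inverse-Gamma(11/2, 569/32)
obs 3: x=6 → posterior Inverse-Gamma(6, 1865/32)
obs 4: x=1/2 → posterior Inverse-Gamma(13/2, 2061/32)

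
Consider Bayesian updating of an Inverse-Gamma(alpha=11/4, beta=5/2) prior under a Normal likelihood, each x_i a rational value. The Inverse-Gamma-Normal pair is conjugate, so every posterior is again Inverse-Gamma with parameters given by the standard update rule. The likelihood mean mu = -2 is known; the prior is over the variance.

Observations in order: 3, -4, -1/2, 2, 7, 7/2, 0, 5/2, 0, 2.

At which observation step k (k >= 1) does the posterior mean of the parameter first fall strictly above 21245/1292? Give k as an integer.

obs 1: x=3 → posterior Inverse-Gamma(13/4, 15)
obs 2: x=-4 → posterior Inverse-Gamma(15/4, 17)
obs 3: x=-1/2 → posterior Inverse-Gamma(17/4, 145/8)
obs 4: x=2 → posterior Inverse-Gamma(19/4, 209/8)
obs 5: x=7 → posterior Inverse-Gamma(21/4, 533/8)
obs 6: x=7/2 → posterior Inverse-Gamma(23/4, 327/4)
obs 7: x=0 → posterior Inverse-Gamma(25/4, 335/4)
obs 8: x=5/2 → posterior Inverse-Gamma(27/4, 751/8)
obs 9: x=0 → posterior Inverse-Gamma(29/4, 767/8)
obs 10: x=2 → posterior Inverse-Gamma(31/4, 831/8)

k = 6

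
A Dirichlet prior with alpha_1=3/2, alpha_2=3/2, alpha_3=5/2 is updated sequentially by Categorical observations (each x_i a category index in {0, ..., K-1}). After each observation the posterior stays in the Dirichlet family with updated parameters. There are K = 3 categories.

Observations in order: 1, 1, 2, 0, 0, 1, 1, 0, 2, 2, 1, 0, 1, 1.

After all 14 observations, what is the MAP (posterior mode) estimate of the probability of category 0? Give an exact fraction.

obs 1: x=1 → posterior Dirichlet(3/2, 5/2, 5/2)
obs 2: x=1 → posterior Dirichlet(3/2, 7/2, 5/2)
obs 3: x=2 → posterior Dirichlet(3/2, 7/2, 7/2)
obs 4: x=0 → posterior Dirichlet(5/2, 7/2, 7/2)
obs 5: x=0 → posterior Dirichlet(7/2, 7/2, 7/2)
obs 6: x=1 → posterior Dirichlet(7/2, 9/2, 7/2)
obs 7: x=1 → posterior Dirichlet(7/2, 11/2, 7/2)
obs 8: x=0 → posterior Dirichlet(9/2, 11/2, 7/2)
obs 9: x=2 → posterior Dirichlet(9/2, 11/2, 9/2)
obs 10: x=2 → posterior Dirichlet(9/2, 11/2, 11/2)
obs 11: x=1 → posterior Dirichlet(9/2, 13/2, 11/2)
obs 12: x=0 → posterior Dirichlet(11/2, 13/2, 11/2)
obs 13: x=1 → posterior Dirichlet(11/2, 15/2, 11/2)
obs 14: x=1 → posterior Dirichlet(11/2, 17/2, 11/2)

3/11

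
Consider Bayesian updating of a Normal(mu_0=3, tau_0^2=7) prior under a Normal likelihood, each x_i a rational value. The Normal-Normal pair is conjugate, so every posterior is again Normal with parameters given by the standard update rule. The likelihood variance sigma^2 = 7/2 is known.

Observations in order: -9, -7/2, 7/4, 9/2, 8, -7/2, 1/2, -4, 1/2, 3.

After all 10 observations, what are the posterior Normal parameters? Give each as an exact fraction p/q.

mu_0=-1/42, tau_0^2=1/3

obs 1: x=-9 → posterior Normal(-5, 7/3)
obs 2: x=-7/2 → posterior Normal(-22/5, 7/5)
obs 3: x=7/4 → posterior Normal(-37/14, 1)
obs 4: x=9/2 → posterior Normal(-19/18, 7/9)
obs 5: x=8 → posterior Normal(13/22, 7/11)
obs 6: x=-7/2 → posterior Normal(-1/26, 7/13)
obs 7: x=1/2 → posterior Normal(1/30, 7/15)
obs 8: x=-4 → posterior Normal(-15/34, 7/17)
obs 9: x=1/2 → posterior Normal(-13/38, 7/19)
obs 10: x=3 → posterior Normal(-1/42, 1/3)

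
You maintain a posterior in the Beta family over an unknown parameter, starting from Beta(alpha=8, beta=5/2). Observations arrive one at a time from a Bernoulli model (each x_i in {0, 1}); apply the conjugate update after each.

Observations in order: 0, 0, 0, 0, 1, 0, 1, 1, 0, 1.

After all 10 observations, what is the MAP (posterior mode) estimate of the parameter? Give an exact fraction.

obs 1: x=0 → posterior Beta(8, 7/2)
obs 2: x=0 → posterior Beta(8, 9/2)
obs 3: x=0 → posterior Beta(8, 11/2)
obs 4: x=0 → posterior Beta(8, 13/2)
obs 5: x=1 → posterior Beta(9, 13/2)
obs 6: x=0 → posterior Beta(9, 15/2)
obs 7: x=1 → posterior Beta(10, 15/2)
obs 8: x=1 → posterior Beta(11, 15/2)
obs 9: x=0 → posterior Beta(11, 17/2)
obs 10: x=1 → posterior Beta(12, 17/2)

22/37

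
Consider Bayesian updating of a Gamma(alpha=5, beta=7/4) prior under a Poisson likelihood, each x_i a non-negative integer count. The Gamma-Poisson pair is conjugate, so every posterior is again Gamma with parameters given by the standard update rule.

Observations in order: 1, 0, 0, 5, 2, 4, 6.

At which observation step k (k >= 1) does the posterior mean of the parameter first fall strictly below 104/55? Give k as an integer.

k = 2

obs 1: x=1 → posterior Gamma(6, 11/4)
obs 2: x=0 → posterior Gamma(6, 15/4)
obs 3: x=0 → posterior Gamma(6, 19/4)
obs 4: x=5 → posterior Gamma(11, 23/4)
obs 5: x=2 → posterior Gamma(13, 27/4)
obs 6: x=4 → posterior Gamma(17, 31/4)
obs 7: x=6 → posterior Gamma(23, 35/4)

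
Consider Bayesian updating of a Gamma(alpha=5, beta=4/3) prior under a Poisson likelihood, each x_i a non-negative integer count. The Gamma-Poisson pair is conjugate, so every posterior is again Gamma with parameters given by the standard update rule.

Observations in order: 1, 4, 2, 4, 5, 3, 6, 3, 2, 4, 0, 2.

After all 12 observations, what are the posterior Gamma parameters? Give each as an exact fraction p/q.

alpha=41, beta=40/3

obs 1: x=1 → posterior Gamma(6, 7/3)
obs 2: x=4 → posterior Gamma(10, 10/3)
obs 3: x=2 → posterior Gamma(12, 13/3)
obs 4: x=4 → posterior Gamma(16, 16/3)
obs 5: x=5 → posterior Gamma(21, 19/3)
obs 6: x=3 → posterior Gamma(24, 22/3)
obs 7: x=6 → posterior Gamma(30, 25/3)
obs 8: x=3 → posterior Gamma(33, 28/3)
obs 9: x=2 → posterior Gamma(35, 31/3)
obs 10: x=4 → posterior Gamma(39, 34/3)
obs 11: x=0 → posterior Gamma(39, 37/3)
obs 12: x=2 → posterior Gamma(41, 40/3)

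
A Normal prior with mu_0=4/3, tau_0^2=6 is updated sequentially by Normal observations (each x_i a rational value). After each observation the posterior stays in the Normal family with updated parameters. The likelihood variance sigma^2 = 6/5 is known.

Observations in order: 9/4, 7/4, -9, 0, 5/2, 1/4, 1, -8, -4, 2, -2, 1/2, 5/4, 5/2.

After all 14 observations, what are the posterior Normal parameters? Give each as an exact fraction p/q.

mu_0=-131/213, tau_0^2=6/71

obs 1: x=9/4 → posterior Normal(151/72, 1)
obs 2: x=7/4 → posterior Normal(64/33, 6/11)
obs 3: x=-9 → posterior Normal(-71/48, 3/8)
obs 4: x=0 → posterior Normal(-71/63, 2/7)
obs 5: x=5/2 → posterior Normal(-67/156, 3/13)
obs 6: x=1/4 → posterior Normal(-119/372, 6/31)
obs 7: x=1 → posterior Normal(-59/432, 1/6)
obs 8: x=-8 → posterior Normal(-539/492, 6/41)
obs 9: x=-4 → posterior Normal(-779/552, 3/23)
obs 10: x=2 → posterior Normal(-659/612, 2/17)
obs 11: x=-2 → posterior Normal(-779/672, 3/28)
obs 12: x=1/2 → posterior Normal(-749/732, 6/61)
obs 13: x=5/4 → posterior Normal(-337/396, 1/11)
obs 14: x=5/2 → posterior Normal(-131/213, 6/71)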